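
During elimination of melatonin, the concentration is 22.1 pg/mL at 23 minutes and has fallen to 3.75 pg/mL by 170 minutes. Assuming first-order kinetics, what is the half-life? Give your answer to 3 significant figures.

Over Δt = 170 − 23 = 147 minutes, the level fell by a factor of 22.1/3.75 ≈ 5.8933.
n = log₂(5.8933) ≈ 2.5591 half-lives, so t½ = 147/2.5591 ≈ 57.442 minutes.

57.4 minutes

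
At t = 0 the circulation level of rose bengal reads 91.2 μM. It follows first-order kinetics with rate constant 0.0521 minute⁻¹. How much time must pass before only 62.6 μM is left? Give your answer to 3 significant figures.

7.22 minutes

t½ = ln 2 / λ = 0.69315 / 0.0521 ≈ 13.304 minutes.
Fraction remaining = 62.6/91.2 ≈ 0.6864.
n = log₂(91.2/62.6) = ln(1.4569)/ln 2 ≈ 0.54287 half-lives.
t = n × t½ = 0.54287 × 13.304 ≈ 7.2224 minutes.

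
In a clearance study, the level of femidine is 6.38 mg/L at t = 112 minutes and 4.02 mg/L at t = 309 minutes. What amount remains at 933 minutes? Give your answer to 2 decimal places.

0.93 mg/L

Over Δt = 309 − 112 = 197 minutes, the level fell by a factor of 6.38/4.02 ≈ 1.5871.
n = log₂(1.5871) ≈ 0.66636 half-lives, so t½ = 197/0.66636 ≈ 295.64 minutes.
From t = 309 to t = 933: 4.02 × (1/2)^((933−309)/295.64) ≈ 0.93076 mg/L.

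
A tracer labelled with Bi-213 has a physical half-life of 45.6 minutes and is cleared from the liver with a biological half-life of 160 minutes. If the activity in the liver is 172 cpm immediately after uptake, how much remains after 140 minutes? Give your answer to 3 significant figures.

11.2 cpm

1/t_eff = 1/t_phys + 1/t_biol = 1/45.6 + 1/160 = 0.02818 per minute.
t_eff = 45.6 × 160 / (45.6 + 160) ≈ 35.486 minutes.
Remaining = 172 × (1/2)^(140/35.486) = 172 × (1/2)^3.9452 ≈ 11.166 cpm.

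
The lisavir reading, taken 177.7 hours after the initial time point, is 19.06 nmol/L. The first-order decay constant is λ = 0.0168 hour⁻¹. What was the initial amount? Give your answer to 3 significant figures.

t½ = ln 2 / λ = 0.69315 / 0.0168 ≈ 41.259 hours.
Number of half-lives elapsed: n = 177.7/41.259 ≈ 4.307.
A₀ = A × 2^n = 19.06 × 2^4.307 = 19.06 × 19.794 ≈ 377.27 nmol/L.

377 nmol/L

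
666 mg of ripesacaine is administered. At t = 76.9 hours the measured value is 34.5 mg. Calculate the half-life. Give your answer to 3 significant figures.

18.0 hours

A/A₀ = 34.5/666 ≈ 0.051802.
n = log₂(19.304) ≈ 4.2709 half-lives elapsed in 76.9 hours.
t½ = 76.9/4.2709 ≈ 18.006 hours.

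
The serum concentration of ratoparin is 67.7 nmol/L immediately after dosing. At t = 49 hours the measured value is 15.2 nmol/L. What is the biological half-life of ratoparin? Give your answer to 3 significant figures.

22.7 hours

A/A₀ = 15.2/67.7 ≈ 0.22452.
n = log₂(4.4539) ≈ 2.1551 half-lives elapsed in 49 hours.
t½ = 49/2.1551 ≈ 22.737 hours.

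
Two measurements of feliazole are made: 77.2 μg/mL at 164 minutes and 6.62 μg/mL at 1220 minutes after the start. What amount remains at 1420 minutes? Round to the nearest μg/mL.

4 μg/mL

Over Δt = 1220 − 164 = 1056 minutes, the level fell by a factor of 77.2/6.62 ≈ 11.662.
n = log₂(11.662) ≈ 3.5437 half-lives, so t½ = 1056/3.5437 ≈ 297.99 minutes.
From t = 1220 to t = 1420: 6.62 × (1/2)^((1420−1220)/297.99) ≈ 4.1574 μg/mL.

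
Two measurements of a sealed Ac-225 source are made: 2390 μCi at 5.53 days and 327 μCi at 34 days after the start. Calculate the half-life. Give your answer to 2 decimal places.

Over Δt = 34 − 5.53 = 28.47 days, the level fell by a factor of 2390/327 ≈ 7.3089.
n = log₂(7.3089) ≈ 2.8696 half-lives, so t½ = 28.47/2.8696 ≈ 9.9211 days.

9.92 days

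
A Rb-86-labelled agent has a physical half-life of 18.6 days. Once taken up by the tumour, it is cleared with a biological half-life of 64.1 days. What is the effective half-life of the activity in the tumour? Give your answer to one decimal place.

1/t_eff = 1/t_phys + 1/t_biol = 1/18.6 + 1/64.1 = 0.069364 per day.
t_eff = 18.6 × 64.1 / (18.6 + 64.1) ≈ 14.417 days.

14.4 days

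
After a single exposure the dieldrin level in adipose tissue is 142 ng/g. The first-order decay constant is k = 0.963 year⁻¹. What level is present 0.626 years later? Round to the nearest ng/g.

78 ng/g

t½ = ln 2 / k = 0.69315 / 0.963 ≈ 0.71978 years.
Number of half-lives: n = 0.626/0.71978 ≈ 0.86971.
Remaining = 142 × (1/2)^0.86971 = 142 × 0.54726 ≈ 77.71 ng/g.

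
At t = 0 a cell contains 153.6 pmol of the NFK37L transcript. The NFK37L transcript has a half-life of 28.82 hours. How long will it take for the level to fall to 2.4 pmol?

2.4/153.6 = 1/64, so 6 half-lives have elapsed.
t = 6 × 28.82 = 172.92 hours.

172.92 hours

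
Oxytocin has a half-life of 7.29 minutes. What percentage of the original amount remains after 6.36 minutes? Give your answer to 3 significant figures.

54.6%

n = 6.36/7.29 ≈ 0.87243 half-lives.
Fraction remaining = (1/2)^0.87243 ≈ 0.54623, i.e. 54.623%.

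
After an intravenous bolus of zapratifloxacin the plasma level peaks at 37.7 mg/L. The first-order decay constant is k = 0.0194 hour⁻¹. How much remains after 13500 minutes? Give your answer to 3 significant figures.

0.479 mg/L

t½ = ln 2 / k = 0.69315 / 0.0194 ≈ 35.729 hours.
Convert the elapsed time: 13500 minutes = 225 hours.
Number of half-lives: n = 225/35.729 ≈ 6.2974.
Remaining = 37.7 × (1/2)^6.2974 = 37.7 × 0.012715 ≈ 0.47934 mg/L.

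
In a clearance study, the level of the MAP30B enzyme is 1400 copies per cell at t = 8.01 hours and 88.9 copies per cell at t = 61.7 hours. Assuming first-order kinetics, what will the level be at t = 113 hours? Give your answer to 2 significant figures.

6.4 copies per cell

Over Δt = 61.7 − 8.01 = 53.69 hours, the level fell by a factor of 1400/88.9 ≈ 15.748.
n = log₂(15.748) ≈ 3.9771 half-lives, so t½ = 53.69/3.9771 ≈ 13.5 hours.
From t = 61.7 to t = 113: 88.9 × (1/2)^((113−61.7)/13.5) ≈ 6.3822 copies per cell.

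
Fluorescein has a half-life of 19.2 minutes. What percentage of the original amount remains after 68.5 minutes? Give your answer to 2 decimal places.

8.43%

n = 68.5/19.2 ≈ 3.5677 half-lives.
Fraction remaining = (1/2)^3.5677 ≈ 0.084336, i.e. 8.4336%.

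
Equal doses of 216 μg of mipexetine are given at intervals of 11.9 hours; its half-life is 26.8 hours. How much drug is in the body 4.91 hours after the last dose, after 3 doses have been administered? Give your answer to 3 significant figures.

433 μg

The 3 doses were given 28.71, 16.81, 4.91 hours ago.
Total = 216·(1/2)^(28.71/26.8) + 216·(1/2)^(16.81/26.8) + 216·(1/2)^(4.91/26.8)
      = 102.79 + 139.84 + 190.24 ≈ 432.88 μg.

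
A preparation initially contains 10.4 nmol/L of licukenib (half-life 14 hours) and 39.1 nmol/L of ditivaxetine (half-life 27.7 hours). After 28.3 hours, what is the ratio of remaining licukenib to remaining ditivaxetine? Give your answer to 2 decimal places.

0.13

licukenib: 10.4 × (1/2)^(28.3/14) = 10.4 × (1/2)^2.0214 ≈ 2.5617 nmol/L.
ditivaxetine: 39.1 × (1/2)^(28.3/27.7) = 39.1 × (1/2)^1.0217 ≈ 19.259 nmol/L.
Ratio ≈ 2.5617 / 19.259 ≈ 0.13301.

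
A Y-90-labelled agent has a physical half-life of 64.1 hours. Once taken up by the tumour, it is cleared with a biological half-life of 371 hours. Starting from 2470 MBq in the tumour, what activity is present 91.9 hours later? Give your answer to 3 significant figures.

1/t_eff = 1/t_phys + 1/t_biol = 1/64.1 + 1/371 = 0.018296 per hour.
t_eff = 64.1 × 371 / (64.1 + 371) ≈ 54.657 hours.
Remaining = 2470 × (1/2)^(91.9/54.657) = 2470 × (1/2)^1.6814 ≈ 770.09 MBq.

770 MBq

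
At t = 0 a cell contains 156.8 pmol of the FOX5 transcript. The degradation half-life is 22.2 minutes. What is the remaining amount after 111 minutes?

Elapsed time is 5 half-lives (111/22.2).
Each half-life halves the amount: 156.8 × (1/2)^5 = 156.8/32 = 4.9 pmol.

4.9 pmol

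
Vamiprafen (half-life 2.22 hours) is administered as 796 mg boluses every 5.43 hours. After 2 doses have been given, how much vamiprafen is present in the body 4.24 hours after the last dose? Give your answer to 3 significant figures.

The 2 doses were given 9.67, 4.24 hours ago.
Total = 796·(1/2)^(9.67/2.22) + 796·(1/2)^(4.24/2.22)
      = 38.875 + 211.82 ≈ 250.7 mg.

251 mg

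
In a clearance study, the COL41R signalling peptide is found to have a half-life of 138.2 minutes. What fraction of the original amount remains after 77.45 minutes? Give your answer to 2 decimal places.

0.68

n = 77.45/138.2 ≈ 0.56042 half-lives.
Fraction remaining = (1/2)^0.56042 ≈ 0.6781.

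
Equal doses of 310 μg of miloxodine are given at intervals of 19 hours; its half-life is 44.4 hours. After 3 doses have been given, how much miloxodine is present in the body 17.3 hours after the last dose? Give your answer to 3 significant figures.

The 3 doses were given 55.3, 36.3, 17.3 hours ago.
Total = 310·(1/2)^(55.3/44.4) + 310·(1/2)^(36.3/44.4) + 310·(1/2)^(17.3/44.4)
      = 130.75 + 175.89 + 236.63 ≈ 543.27 μg.

543 μg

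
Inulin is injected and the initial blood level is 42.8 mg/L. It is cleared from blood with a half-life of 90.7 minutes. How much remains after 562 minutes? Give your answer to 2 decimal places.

Number of half-lives: n = 562/90.7 ≈ 6.1963.
Remaining = 42.8 × (1/2)^6.1963 = 42.8 × 0.013638 ≈ 0.5837 mg/L.

0.58 mg/L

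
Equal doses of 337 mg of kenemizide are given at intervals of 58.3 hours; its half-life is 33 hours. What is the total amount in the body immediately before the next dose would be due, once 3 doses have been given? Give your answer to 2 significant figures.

140 mg

The 3 doses were given 174.9, 116.6, 58.3 hours ago.
Total = 337·(1/2)^(174.9/33) + 337·(1/2)^(116.6/33) + 337·(1/2)^(58.3/33)
      = 8.554 + 29.107 + 99.04 ≈ 136.7 mg.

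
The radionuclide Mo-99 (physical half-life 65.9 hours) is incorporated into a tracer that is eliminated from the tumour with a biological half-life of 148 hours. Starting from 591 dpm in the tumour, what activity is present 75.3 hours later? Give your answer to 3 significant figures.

1/t_eff = 1/t_phys + 1/t_biol = 1/65.9 + 1/148 = 0.021931 per hour.
t_eff = 65.9 × 148 / (65.9 + 148) ≈ 45.597 hours.
Remaining = 591 × (1/2)^(75.3/45.597) = 591 × (1/2)^1.6514 ≈ 188.13 dpm.

188 dpm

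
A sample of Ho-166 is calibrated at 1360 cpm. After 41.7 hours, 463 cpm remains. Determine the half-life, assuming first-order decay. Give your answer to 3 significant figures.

A/A₀ = 463/1360 ≈ 0.34044.
n = log₂(2.9374) ≈ 1.5545 half-lives elapsed in 41.7 hours.
t½ = 41.7/1.5545 ≈ 26.825 hours.

26.8 hours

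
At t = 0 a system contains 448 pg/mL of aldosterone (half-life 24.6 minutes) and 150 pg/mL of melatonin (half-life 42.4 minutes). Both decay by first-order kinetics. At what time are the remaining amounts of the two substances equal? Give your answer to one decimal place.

Set 448·(1/2)^(t/24.6) = 150·(1/2)^(t/42.4).
Taking log₂: log₂(448/150) = t·(1/24.6 − 1/42.4).
log₂(2.9867) = 1.5785; 1/24.6 − 1/42.4 = 0.017066.
t = 1.5785 / 0.017066 ≈ 92.499 minutes.

92.5 minutes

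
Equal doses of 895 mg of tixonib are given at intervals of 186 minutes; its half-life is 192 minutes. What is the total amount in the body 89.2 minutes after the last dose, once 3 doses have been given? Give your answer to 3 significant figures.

The 3 doses were given 461.2, 275.2, 89.2 minutes ago.
Total = 895·(1/2)^(461.2/192) + 895·(1/2)^(275.2/192) + 895·(1/2)^(89.2/192)
      = 169.33 + 331.4 + 648.59 ≈ 1149.3 mg.

1150 mg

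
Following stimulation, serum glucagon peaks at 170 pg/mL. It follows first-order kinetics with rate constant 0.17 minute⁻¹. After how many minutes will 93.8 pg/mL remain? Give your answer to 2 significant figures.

t½ = ln 2 / k = 0.69315 / 0.17 ≈ 4.0773 minutes.
Fraction remaining = 93.8/170 ≈ 0.55176.
n = log₂(170/93.8) = ln(1.8124)/ln 2 ≈ 0.85787 half-lives.
t = n × t½ = 0.85787 × 4.0773 ≈ 3.4978 minutes.

3.5 minutes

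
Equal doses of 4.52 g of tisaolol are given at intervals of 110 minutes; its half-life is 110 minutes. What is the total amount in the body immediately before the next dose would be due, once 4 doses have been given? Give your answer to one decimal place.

The 4 doses were given 440, 330, 220, 110 minutes ago.
Total = 4.52·(1/2)^(440/110) + 4.52·(1/2)^(330/110) + 4.52·(1/2)^(220/110) + 4.52·(1/2)^(110/110)
      = 0.2825 + 0.565 + 1.13 + 2.26 ≈ 4.2375 g.

4.2 g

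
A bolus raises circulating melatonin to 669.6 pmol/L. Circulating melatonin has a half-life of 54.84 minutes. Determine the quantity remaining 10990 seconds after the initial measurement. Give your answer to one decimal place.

Convert the elapsed time: 10990 seconds = 183.167 minutes.
Number of half-lives: n = 183.167/54.84 ≈ 3.34.
Remaining = 669.6 × (1/2)^3.34 = 669.6 × 0.098754 ≈ 66.126 pmol/L.

66.1 pmol/L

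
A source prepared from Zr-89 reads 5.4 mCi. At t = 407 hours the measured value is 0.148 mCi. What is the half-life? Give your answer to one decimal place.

78.4 hours

A/A₀ = 0.148/5.4 ≈ 0.027407.
n = log₂(36.486) ≈ 5.1893 half-lives elapsed in 407 hours.
t½ = 407/5.1893 ≈ 78.431 hours.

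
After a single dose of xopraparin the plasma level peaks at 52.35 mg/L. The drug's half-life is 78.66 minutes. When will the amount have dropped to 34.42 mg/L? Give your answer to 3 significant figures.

47.6 minutes

Fraction remaining = 34.42/52.35 ≈ 0.6575.
n = log₂(52.35/34.42) = ln(1.5209)/ln 2 ≈ 0.60494 half-lives.
t = n × t½ = 0.60494 × 78.66 ≈ 47.585 minutes.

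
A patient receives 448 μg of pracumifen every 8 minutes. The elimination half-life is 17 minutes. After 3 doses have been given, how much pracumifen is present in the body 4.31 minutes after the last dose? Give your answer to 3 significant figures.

843 μg

The 3 doses were given 20.31, 12.31, 4.31 minutes ago.
Total = 448·(1/2)^(20.31/17) + 448·(1/2)^(12.31/17) + 448·(1/2)^(4.31/17)
      = 195.72 + 271.2 + 375.8 ≈ 842.73 μg.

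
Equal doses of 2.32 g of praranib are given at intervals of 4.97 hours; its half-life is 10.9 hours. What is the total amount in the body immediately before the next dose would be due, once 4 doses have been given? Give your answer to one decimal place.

4.5 g

The 4 doses were given 19.88, 14.91, 9.94, 4.97 hours ago.
Total = 2.32·(1/2)^(19.88/10.9) + 2.32·(1/2)^(14.91/10.9) + 2.32·(1/2)^(9.94/10.9) + 2.32·(1/2)^(4.97/10.9)
      = 0.65532 + 0.8989 + 1.233 + 1.6913 ≈ 4.4786 g.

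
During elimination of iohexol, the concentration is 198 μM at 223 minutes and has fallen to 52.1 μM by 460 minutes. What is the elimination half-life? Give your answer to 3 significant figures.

123 minutes

Over Δt = 460 − 223 = 237 minutes, the level fell by a factor of 198/52.1 ≈ 3.8004.
n = log₂(3.8004) ≈ 1.9261 half-lives, so t½ = 237/1.9261 ≈ 123.04 minutes.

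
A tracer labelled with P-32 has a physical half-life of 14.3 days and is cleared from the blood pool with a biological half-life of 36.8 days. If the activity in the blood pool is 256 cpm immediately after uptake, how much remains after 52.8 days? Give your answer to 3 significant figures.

7.33 cpm

1/t_eff = 1/t_phys + 1/t_biol = 1/14.3 + 1/36.8 = 0.097104 per day.
t_eff = 14.3 × 36.8 / (14.3 + 36.8) ≈ 10.298 days.
Remaining = 256 × (1/2)^(52.8/10.298) = 256 × (1/2)^5.1271 ≈ 7.3254 cpm.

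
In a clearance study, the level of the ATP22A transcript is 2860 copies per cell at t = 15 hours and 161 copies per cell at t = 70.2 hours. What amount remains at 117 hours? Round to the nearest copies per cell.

14 copies per cell

Over Δt = 70.2 − 15 = 55.2 hours, the level fell by a factor of 2860/161 ≈ 17.764.
n = log₂(17.764) ≈ 4.1509 half-lives, so t½ = 55.2/4.1509 ≈ 13.298 hours.
From t = 70.2 to t = 117: 161 × (1/2)^((117−70.2)/13.298) ≈ 14.042 copies per cell.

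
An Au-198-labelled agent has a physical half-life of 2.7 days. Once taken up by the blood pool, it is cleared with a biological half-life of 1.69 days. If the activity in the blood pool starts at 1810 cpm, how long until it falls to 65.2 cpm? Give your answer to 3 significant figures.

1/t_eff = 1/t_phys + 1/t_biol = 1/2.7 + 1/1.69 = 0.96209 per day.
t_eff = 2.7 × 1.69 / (2.7 + 1.69) ≈ 1.0394 days.
n = log₂(1810/65.2) ≈ 4.795; t = 4.795 × 1.0394 ≈ 4.9839 days.

4.98 days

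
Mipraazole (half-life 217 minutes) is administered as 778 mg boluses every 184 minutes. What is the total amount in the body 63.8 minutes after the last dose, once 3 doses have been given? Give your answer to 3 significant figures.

The 3 doses were given 431.8, 247.8, 63.8 minutes ago.
Total = 778·(1/2)^(431.8/217) + 778·(1/2)^(247.8/217) + 778·(1/2)^(63.8/217)
      = 195.87 + 352.55 + 634.56 ≈ 1183 mg.

1180 mg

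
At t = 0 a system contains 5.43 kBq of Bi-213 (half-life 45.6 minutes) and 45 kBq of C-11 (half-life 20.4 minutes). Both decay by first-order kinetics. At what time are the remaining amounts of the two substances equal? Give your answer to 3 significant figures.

113 minutes

Set 5.43·(1/2)^(t/45.6) = 45·(1/2)^(t/20.4).
Taking log₂: log₂(5.43/45) = t·(1/45.6 − 1/20.4).
log₂(0.12067) = -3.0509; 1/45.6 − 1/20.4 = -0.02709.
t = -3.0509 / -0.02709 ≈ 112.62 minutes.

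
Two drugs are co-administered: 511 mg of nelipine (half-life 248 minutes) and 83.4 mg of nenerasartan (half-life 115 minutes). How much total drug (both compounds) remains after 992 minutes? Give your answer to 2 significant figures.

nelipine: 511 × (1/2)^(992/248) = 511 × (1/2)^4 ≈ 31.938 mg.
nenerasartan: 83.4 × (1/2)^(992/115) = 83.4 × (1/2)^8.6261 ≈ 0.21108 mg.
Total = 31.938 + 0.21108 ≈ 32.149 mg.

32 mg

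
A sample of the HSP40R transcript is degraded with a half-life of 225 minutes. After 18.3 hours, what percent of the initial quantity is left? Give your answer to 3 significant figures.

18.3 hours = 1098 minutes.
n = 1098/225 ≈ 4.88 half-lives.
Fraction remaining = (1/2)^4.88 ≈ 0.03396, i.e. 3.396%.

3.40%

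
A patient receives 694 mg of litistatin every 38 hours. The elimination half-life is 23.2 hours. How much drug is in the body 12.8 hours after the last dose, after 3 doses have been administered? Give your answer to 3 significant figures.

674 mg

The 3 doses were given 88.8, 50.8, 12.8 hours ago.
Total = 694·(1/2)^(88.8/23.2) + 694·(1/2)^(50.8/23.2) + 694·(1/2)^(12.8/23.2)
      = 48.881 + 152.13 + 473.45 ≈ 674.46 mg.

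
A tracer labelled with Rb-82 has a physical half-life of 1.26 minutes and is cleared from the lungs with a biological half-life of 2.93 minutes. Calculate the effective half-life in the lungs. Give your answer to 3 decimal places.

1/t_eff = 1/t_phys + 1/t_biol = 1/1.26 + 1/2.93 = 1.1349 per minute.
t_eff = 1.26 × 2.93 / (1.26 + 2.93) ≈ 0.8811 minutes.

0.881 minutes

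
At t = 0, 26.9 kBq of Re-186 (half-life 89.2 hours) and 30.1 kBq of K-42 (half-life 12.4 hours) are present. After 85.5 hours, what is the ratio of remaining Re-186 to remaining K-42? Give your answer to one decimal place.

54.7

Re-186: 26.9 × (1/2)^(85.5/89.2) = 26.9 × (1/2)^0.95852 ≈ 13.842 kBq.
K-42: 30.1 × (1/2)^(85.5/12.4) = 30.1 × (1/2)^6.8952 ≈ 0.25288 kBq.
Ratio ≈ 13.842 / 0.25288 ≈ 54.738.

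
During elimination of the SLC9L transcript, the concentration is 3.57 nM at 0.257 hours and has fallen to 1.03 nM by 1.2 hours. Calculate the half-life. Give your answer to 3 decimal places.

0.526 hours

Over Δt = 1.2 − 0.257 = 0.943 hours, the level fell by a factor of 3.57/1.03 ≈ 3.466.
n = log₂(3.466) ≈ 1.7933 half-lives, so t½ = 0.943/1.7933 ≈ 0.52585 hours.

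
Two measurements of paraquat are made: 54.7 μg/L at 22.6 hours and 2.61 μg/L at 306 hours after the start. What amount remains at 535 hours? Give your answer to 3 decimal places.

Over Δt = 306 − 22.6 = 283.4 hours, the level fell by a factor of 54.7/2.61 ≈ 20.958.
n = log₂(20.958) ≈ 4.3894 half-lives, so t½ = 283.4/4.3894 ≈ 64.564 hours.
From t = 306 to t = 535: 2.61 × (1/2)^((535−306)/64.564) ≈ 0.22332 μg/L.

0.223 μg/L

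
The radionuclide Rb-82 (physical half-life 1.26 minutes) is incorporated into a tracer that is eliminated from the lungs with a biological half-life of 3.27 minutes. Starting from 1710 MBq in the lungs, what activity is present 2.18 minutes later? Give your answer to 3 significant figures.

325 MBq

1/t_eff = 1/t_phys + 1/t_biol = 1/1.26 + 1/3.27 = 1.0995 per minute.
t_eff = 1.26 × 3.27 / (1.26 + 3.27) ≈ 0.90954 minutes.
Remaining = 1710 × (1/2)^(2.18/0.90954) = 1710 × (1/2)^2.3968 ≈ 324.7 MBq.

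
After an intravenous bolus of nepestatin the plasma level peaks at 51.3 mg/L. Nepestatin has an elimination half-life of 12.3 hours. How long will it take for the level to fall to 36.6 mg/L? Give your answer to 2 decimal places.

Fraction remaining = 36.6/51.3 ≈ 0.71345.
n = log₂(51.3/36.6) = ln(1.4016)/ln 2 ≈ 0.48712 half-lives.
t = n × t½ = 0.48712 × 12.3 ≈ 5.9915 hours.

5.99 hours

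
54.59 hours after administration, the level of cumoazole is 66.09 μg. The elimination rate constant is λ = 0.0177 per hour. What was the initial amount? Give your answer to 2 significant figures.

t½ = ln 2 / λ = 0.69315 / 0.0177 ≈ 39.161 hours.
Number of half-lives elapsed: n = 54.59/39.161 ≈ 1.394.
A₀ = A × 2^n = 66.09 × 2^1.394 = 66.09 × 2.6281 ≈ 173.69 μg.

170 μg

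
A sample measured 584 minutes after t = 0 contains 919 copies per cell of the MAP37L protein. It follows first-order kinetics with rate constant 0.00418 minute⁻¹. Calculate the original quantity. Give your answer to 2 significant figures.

11000 copies per cell

t½ = ln 2 / k = 0.69315 / 0.00418 ≈ 165.82 minutes.
Number of half-lives elapsed: n = 584/165.82 ≈ 3.5218.
A₀ = A × 2^n = 919 × 2^3.5218 = 919 × 11.486 ≈ 10556 copies per cell.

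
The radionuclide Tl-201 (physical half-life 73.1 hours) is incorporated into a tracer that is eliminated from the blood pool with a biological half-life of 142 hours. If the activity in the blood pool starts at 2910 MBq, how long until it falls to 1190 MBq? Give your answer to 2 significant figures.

62 hours

1/t_eff = 1/t_phys + 1/t_biol = 1/73.1 + 1/142 = 0.020722 per hour.
t_eff = 73.1 × 142 / (73.1 + 142) ≈ 48.258 hours.
n = log₂(2910/1190) ≈ 1.2901; t = 1.2901 × 48.258 ≈ 62.255 hours.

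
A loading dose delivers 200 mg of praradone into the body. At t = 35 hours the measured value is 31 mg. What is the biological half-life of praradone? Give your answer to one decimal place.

A/A₀ = 31/200 ≈ 0.155.
n = log₂(6.4516) ≈ 2.6897 half-lives elapsed in 35 hours.
t½ = 35/2.6897 ≈ 13.013 hours.

13.0 hours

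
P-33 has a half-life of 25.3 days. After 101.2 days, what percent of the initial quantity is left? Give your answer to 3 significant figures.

6.25%

n = 101.2/25.3 ≈ 4 half-lives.
Fraction remaining = (1/2)^4 ≈ 0.0625, i.e. 6.25%.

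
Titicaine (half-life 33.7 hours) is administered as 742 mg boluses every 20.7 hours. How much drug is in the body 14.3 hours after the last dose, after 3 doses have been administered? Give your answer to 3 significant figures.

The 3 doses were given 55.7, 35, 14.3 hours ago.
Total = 742·(1/2)^(55.7/33.7) + 742·(1/2)^(35/33.7) + 742·(1/2)^(14.3/33.7)
      = 235.97 + 361.21 + 552.93 ≈ 1150.1 mg.

1150 mg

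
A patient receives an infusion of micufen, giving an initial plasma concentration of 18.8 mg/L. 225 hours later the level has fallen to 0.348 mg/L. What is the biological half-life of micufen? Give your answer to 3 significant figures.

A/A₀ = 0.348/18.8 ≈ 0.018511.
n = log₂(54.023) ≈ 5.7555 half-lives elapsed in 225 hours.
t½ = 225/5.7555 ≈ 39.093 hours.

39.1 hours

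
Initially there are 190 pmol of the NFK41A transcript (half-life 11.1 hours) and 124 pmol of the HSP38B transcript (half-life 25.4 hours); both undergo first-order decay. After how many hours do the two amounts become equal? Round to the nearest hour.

12 hours

Set 190·(1/2)^(t/11.1) = 124·(1/2)^(t/25.4).
Taking log₂: log₂(190/124) = t·(1/11.1 − 1/25.4).
log₂(1.5323) = 0.61566; 1/11.1 − 1/25.4 = 0.05072.
t = 0.61566 / 0.05072 ≈ 12.138 hours.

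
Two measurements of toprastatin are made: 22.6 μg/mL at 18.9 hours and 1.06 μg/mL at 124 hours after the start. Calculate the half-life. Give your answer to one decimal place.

23.8 hours

Over Δt = 124 − 18.9 = 105.1 hours, the level fell by a factor of 22.6/1.06 ≈ 21.321.
n = log₂(21.321) ≈ 4.4142 half-lives, so t½ = 105.1/4.4142 ≈ 23.81 hours.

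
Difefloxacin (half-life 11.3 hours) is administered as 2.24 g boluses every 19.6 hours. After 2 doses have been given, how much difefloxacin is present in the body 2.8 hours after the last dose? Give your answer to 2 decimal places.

2.45 g

The 2 doses were given 22.4, 2.8 hours ago.
Total = 2.24·(1/2)^(22.4/11.3) + 2.24·(1/2)^(2.8/11.3)
      = 0.56691 + 1.8865 ≈ 2.4534 g.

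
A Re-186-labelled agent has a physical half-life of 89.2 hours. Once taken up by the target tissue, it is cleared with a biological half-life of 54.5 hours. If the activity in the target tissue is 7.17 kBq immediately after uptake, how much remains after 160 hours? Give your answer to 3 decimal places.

1/t_eff = 1/t_phys + 1/t_biol = 1/89.2 + 1/54.5 = 0.029559 per hour.
t_eff = 89.2 × 54.5 / (89.2 + 54.5) ≈ 33.83 hours.
Remaining = 7.17 × (1/2)^(160/33.83) = 7.17 × (1/2)^4.7295 ≈ 0.27027 kBq.

0.270 kBq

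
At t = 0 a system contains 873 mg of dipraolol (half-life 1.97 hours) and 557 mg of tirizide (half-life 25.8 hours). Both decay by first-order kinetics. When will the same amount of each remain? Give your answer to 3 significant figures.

Set 873·(1/2)^(t/1.97) = 557·(1/2)^(t/25.8).
Taking log₂: log₂(873/557) = t·(1/1.97 − 1/25.8).
log₂(1.5673) = 0.6483; 1/1.97 − 1/25.8 = 0.46885.
t = 0.6483 / 0.46885 ≈ 1.3827 hours.

1.38 hours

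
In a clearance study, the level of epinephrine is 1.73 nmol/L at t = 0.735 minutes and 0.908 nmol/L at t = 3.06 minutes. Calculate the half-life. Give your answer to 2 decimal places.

Over Δt = 3.06 − 0.735 = 2.325 minutes, the level fell by a factor of 1.73/0.908 ≈ 1.9053.
n = log₂(1.9053) ≈ 0.93001 half-lives, so t½ = 2.325/0.93001 ≈ 2.5 minutes.

2.50 minutes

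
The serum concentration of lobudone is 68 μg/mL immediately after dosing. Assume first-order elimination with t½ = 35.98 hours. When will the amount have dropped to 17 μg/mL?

17/68 = 1/4, so 2 half-lives have elapsed.
t = 2 × 35.98 = 71.96 hours.

71.96 hours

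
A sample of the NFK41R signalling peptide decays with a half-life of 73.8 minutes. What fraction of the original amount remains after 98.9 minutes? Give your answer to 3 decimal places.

n = 98.9/73.8 ≈ 1.3401 half-lives.
Fraction remaining = (1/2)^1.3401 ≈ 0.39499.

0.395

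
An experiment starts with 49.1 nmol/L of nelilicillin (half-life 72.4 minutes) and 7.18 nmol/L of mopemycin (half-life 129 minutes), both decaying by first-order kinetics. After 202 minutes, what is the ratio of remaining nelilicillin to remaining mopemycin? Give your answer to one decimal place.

nelilicillin: 49.1 × (1/2)^(202/72.4) = 49.1 × (1/2)^2.7901 ≈ 7.0989 nmol/L.
mopemycin: 7.18 × (1/2)^(202/129) = 7.18 × (1/2)^1.5659 ≈ 2.4252 nmol/L.
Ratio ≈ 7.0989 / 2.4252 ≈ 2.9272.

2.9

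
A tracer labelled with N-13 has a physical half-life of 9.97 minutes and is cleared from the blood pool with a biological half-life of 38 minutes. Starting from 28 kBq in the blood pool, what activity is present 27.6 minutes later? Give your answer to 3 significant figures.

2.48 kBq

1/t_eff = 1/t_phys + 1/t_biol = 1/9.97 + 1/38 = 0.12662 per minute.
t_eff = 9.97 × 38 / (9.97 + 38) ≈ 7.8979 minutes.
Remaining = 28 × (1/2)^(27.6/7.8979) = 28 × (1/2)^3.4946 ≈ 2.4841 kBq.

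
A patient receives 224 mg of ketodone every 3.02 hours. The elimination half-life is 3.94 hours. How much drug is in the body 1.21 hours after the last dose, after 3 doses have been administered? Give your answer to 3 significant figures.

350 mg

The 3 doses were given 7.25, 4.23, 1.21 hours ago.
Total = 224·(1/2)^(7.25/3.94) + 224·(1/2)^(4.23/3.94) + 224·(1/2)^(1.21/3.94)
      = 62.564 + 106.43 + 181.05 ≈ 350.04 mg.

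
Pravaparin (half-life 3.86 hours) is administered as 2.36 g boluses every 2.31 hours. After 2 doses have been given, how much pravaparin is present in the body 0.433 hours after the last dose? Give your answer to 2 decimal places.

3.63 g

The 2 doses were given 2.743, 0.433 hours ago.
Total = 2.36·(1/2)^(2.743/3.86) + 2.36·(1/2)^(0.433/3.86)
      = 1.4421 + 2.1835 ≈ 3.6255 g.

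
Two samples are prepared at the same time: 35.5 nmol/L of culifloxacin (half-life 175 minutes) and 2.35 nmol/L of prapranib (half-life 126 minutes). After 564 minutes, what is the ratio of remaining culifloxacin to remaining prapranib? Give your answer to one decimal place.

36.0

culifloxacin: 35.5 × (1/2)^(564/175) = 35.5 × (1/2)^3.2229 ≈ 3.8023 nmol/L.
prapranib: 2.35 × (1/2)^(564/126) = 2.35 × (1/2)^4.4762 ≈ 0.10558 nmol/L.
Ratio ≈ 3.8023 / 0.10558 ≈ 36.012.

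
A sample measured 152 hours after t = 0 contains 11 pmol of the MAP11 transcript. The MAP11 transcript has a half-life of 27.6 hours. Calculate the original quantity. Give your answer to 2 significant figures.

Number of half-lives elapsed: n = 152/27.6 ≈ 5.5072.
A₀ = A × 2^n = 11 × 2^5.5072 = 11 × 45.483 ≈ 500.31 pmol.

500 pmol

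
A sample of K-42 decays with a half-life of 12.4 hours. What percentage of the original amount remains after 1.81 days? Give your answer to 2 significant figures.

1.81 days = 43.44 hours.
n = 43.44/12.4 ≈ 3.5032 half-lives.
Fraction remaining = (1/2)^3.5032 ≈ 0.088191, i.e. 8.8191%.

8.8%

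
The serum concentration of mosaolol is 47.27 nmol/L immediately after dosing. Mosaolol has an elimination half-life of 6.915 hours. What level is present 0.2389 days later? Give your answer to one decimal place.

26.6 nmol/L

Convert the elapsed time: 0.2389 days = 5.7336 hours.
Number of half-lives: n = 5.7336/6.915 ≈ 0.82915.
Remaining = 47.27 × (1/2)^0.82915 = 47.27 × 0.56286 ≈ 26.606 nmol/L.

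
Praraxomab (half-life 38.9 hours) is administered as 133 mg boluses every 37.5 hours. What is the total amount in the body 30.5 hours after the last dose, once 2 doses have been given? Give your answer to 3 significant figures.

117 mg

The 2 doses were given 68, 30.5 hours ago.
Total = 133·(1/2)^(68/38.9) + 133·(1/2)^(30.5/38.9)
      = 39.594 + 77.237 ≈ 116.83 mg.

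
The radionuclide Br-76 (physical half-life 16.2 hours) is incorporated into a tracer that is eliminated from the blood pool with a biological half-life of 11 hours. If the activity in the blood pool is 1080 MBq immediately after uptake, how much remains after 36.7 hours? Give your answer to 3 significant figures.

22.2 MBq

1/t_eff = 1/t_phys + 1/t_biol = 1/16.2 + 1/11 = 0.15264 per hour.
t_eff = 16.2 × 11 / (16.2 + 11) ≈ 6.5515 hours.
Remaining = 1080 × (1/2)^(36.7/6.5515) = 1080 × (1/2)^5.6018 ≈ 22.239 MBq.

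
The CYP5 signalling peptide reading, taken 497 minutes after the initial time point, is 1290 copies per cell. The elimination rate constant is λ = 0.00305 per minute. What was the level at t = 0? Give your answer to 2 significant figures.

5900 copies per cell

t½ = ln 2 / λ = 0.69315 / 0.00305 ≈ 227.26 minutes.
Number of half-lives elapsed: n = 497/227.26 ≈ 2.1869.
A₀ = A × 2^n = 1290 × 2^2.1869 = 1290 × 4.5533 ≈ 5873.7 copies per cell.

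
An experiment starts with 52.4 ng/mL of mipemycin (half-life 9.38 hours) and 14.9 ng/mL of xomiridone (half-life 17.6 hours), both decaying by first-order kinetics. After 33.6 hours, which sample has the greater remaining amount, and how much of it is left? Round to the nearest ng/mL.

mipemycin: 52.4 × (1/2)^3.5821 ≈ 4.3754 ng/mL.
xomiridone: 14.9 × (1/2)^1.9091 ≈ 3.9673 ng/mL.
Mipemycin has more remaining, at ≈ 4.3754 ng/mL.

mipemycin, 4 ng/mL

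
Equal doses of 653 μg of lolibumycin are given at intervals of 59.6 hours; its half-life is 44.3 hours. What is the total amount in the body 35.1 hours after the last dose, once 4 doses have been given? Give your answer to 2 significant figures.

The 4 doses were given 213.9, 154.3, 94.7, 35.1 hours ago.
Total = 653·(1/2)^(213.9/44.3) + 653·(1/2)^(154.3/44.3) + 653·(1/2)^(94.7/44.3) + 653·(1/2)^(35.1/44.3)
      = 22.983 + 58.399 + 148.39 + 377.05 ≈ 606.82 μg.

610 μg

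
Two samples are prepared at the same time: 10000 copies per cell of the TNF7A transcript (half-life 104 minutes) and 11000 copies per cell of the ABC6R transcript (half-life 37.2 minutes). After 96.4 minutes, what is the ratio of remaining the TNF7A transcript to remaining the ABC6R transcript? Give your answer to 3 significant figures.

2.88

TNF7A transcript: 10000 × (1/2)^(96.4/104) = 10000 × (1/2)^0.92692 ≈ 5259.8 copies per cell.
ABC6R transcript: 11000 × (1/2)^(96.4/37.2) = 11000 × (1/2)^2.5914 ≈ 1825.2 copies per cell.
Ratio ≈ 5259.8 / 1825.2 ≈ 2.8818.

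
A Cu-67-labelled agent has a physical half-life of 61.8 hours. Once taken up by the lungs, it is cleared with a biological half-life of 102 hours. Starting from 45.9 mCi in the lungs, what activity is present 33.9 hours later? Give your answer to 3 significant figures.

1/t_eff = 1/t_phys + 1/t_biol = 1/61.8 + 1/102 = 0.025985 per hour.
t_eff = 61.8 × 102 / (61.8 + 102) ≈ 38.484 hours.
Remaining = 45.9 × (1/2)^(33.9/38.484) = 45.9 × (1/2)^0.8809 ≈ 24.925 mCi.

24.9 mCi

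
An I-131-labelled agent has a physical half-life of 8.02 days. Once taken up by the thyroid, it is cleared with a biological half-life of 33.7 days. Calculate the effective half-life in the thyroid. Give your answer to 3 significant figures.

1/t_eff = 1/t_phys + 1/t_biol = 1/8.02 + 1/33.7 = 0.15436 per day.
t_eff = 8.02 × 33.7 / (8.02 + 33.7) ≈ 6.4783 days.

6.48 days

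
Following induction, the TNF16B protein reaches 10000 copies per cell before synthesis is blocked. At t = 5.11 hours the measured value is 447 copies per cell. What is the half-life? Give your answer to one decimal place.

1.1 hours

A/A₀ = 447/10000 ≈ 0.0447.
n = log₂(22.371) ≈ 4.4836 half-lives elapsed in 5.11 hours.
t½ = 5.11/4.4836 ≈ 1.1397 hours.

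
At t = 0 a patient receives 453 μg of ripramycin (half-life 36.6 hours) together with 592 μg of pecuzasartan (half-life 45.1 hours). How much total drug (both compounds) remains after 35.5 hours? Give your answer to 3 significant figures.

574 μg

ripramycin: 453 × (1/2)^(35.5/36.6) = 453 × (1/2)^0.96995 ≈ 231.27 μg.
pecuzasartan: 592 × (1/2)^(35.5/45.1) = 592 × (1/2)^0.78714 ≈ 343.06 μg.
Total = 231.27 + 343.06 ≈ 574.33 μg.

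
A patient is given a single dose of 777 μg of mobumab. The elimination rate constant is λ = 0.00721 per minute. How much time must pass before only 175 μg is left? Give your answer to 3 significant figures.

207 minutes

t½ = ln 2 / λ = 0.69315 / 0.00721 ≈ 96.137 minutes.
Fraction remaining = 175/777 ≈ 0.22523.
n = log₂(777/175) = ln(4.44)/ln 2 ≈ 2.1506 half-lives.
t = n × t½ = 2.1506 × 96.137 ≈ 206.75 minutes.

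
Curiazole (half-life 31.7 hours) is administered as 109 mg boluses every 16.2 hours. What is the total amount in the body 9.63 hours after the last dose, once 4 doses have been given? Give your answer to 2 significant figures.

The 4 doses were given 58.23, 42.03, 25.83, 9.63 hours ago.
Total = 109·(1/2)^(58.23/31.7) + 109·(1/2)^(42.03/31.7) + 109·(1/2)^(25.83/31.7) + 109·(1/2)^(9.63/31.7)
      = 30.511 + 43.481 + 61.964 + 88.304 ≈ 224.26 mg.

220 mg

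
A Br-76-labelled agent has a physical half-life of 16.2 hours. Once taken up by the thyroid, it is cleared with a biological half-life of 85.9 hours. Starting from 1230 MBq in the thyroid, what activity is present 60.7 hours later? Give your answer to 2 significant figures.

1/t_eff = 1/t_phys + 1/t_biol = 1/16.2 + 1/85.9 = 0.07337 per hour.
t_eff = 16.2 × 85.9 / (16.2 + 85.9) ≈ 13.63 hours.
Remaining = 1230 × (1/2)^(60.7/13.63) = 1230 × (1/2)^4.4535 ≈ 56.138 MBq.

56 MBq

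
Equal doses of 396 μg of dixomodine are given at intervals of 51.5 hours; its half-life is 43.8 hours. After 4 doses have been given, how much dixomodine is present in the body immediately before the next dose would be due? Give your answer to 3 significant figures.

302 μg

The 4 doses were given 206, 154.5, 103, 51.5 hours ago.
Total = 396·(1/2)^(206/43.8) + 396·(1/2)^(154.5/43.8) + 396·(1/2)^(103/43.8) + 396·(1/2)^(51.5/43.8)
      = 15.202 + 34.343 + 77.588 + 175.28 ≈ 302.42 μg.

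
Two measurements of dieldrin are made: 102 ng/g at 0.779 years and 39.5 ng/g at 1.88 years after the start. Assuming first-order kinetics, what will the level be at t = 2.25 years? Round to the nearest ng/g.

Over Δt = 1.88 − 0.779 = 1.101 years, the level fell by a factor of 102/39.5 ≈ 2.5823.
n = log₂(2.5823) ≈ 1.3686 half-lives, so t½ = 1.101/1.3686 ≈ 0.80445 years.
From t = 1.88 to t = 2.25: 39.5 × (1/2)^((2.25−1.88)/0.80445) ≈ 28.717 ng/g.

29 ng/g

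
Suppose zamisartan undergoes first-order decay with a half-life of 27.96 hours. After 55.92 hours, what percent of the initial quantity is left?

n = 55.92/27.96 ≈ 2 half-lives.
Fraction remaining = (1/2)^2 ≈ 0.25, i.e. 25%.

25%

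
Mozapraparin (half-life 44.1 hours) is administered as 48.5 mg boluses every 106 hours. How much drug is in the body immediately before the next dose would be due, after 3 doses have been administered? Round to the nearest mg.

The 3 doses were given 318, 212, 106 hours ago.
Total = 48.5·(1/2)^(318/44.1) + 48.5·(1/2)^(212/44.1) + 48.5·(1/2)^(106/44.1)
      = 0.32738 + 1.7323 + 9.166 ≈ 11.226 mg.

11 mg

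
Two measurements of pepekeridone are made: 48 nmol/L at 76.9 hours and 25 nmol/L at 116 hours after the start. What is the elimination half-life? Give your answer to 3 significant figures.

Over Δt = 116 − 76.9 = 39.1 hours, the level fell by a factor of 48/25 ≈ 1.92.
n = log₂(1.92) ≈ 0.94111 half-lives, so t½ = 39.1/0.94111 ≈ 41.547 hours.

41.5 hours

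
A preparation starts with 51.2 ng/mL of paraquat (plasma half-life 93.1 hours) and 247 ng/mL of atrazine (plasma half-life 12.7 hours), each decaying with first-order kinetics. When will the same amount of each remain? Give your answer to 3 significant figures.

33.4 hours

Set 51.2·(1/2)^(t/93.1) = 247·(1/2)^(t/12.7).
Taking log₂: log₂(51.2/247) = t·(1/93.1 − 1/12.7).
log₂(0.20729) = -2.2703; 1/93.1 − 1/12.7 = -0.067999.
t = -2.2703 / -0.067999 ≈ 33.387 hours.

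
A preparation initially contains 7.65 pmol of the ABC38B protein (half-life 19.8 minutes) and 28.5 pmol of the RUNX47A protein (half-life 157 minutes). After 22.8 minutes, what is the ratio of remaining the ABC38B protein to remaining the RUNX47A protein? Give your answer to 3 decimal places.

ABC38B protein: 7.65 × (1/2)^(22.8/19.8) = 7.65 × (1/2)^1.1515 ≈ 3.4437 pmol.
RUNX47A protein: 28.5 × (1/2)^(22.8/157) = 28.5 × (1/2)^0.14522 ≈ 25.771 pmol.
Ratio ≈ 3.4437 / 25.771 ≈ 0.13363.

0.134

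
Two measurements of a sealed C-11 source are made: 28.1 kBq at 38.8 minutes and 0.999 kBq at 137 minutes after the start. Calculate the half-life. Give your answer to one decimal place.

20.4 minutes

Over Δt = 137 − 38.8 = 98.2 minutes, the level fell by a factor of 28.1/0.999 ≈ 28.128.
n = log₂(28.128) ≈ 4.8139 half-lives, so t½ = 98.2/4.8139 ≈ 20.399 minutes.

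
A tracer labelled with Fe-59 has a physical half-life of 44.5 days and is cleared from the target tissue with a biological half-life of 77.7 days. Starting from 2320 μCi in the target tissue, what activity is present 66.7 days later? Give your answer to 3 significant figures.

1/t_eff = 1/t_phys + 1/t_biol = 1/44.5 + 1/77.7 = 0.035342 per day.
t_eff = 44.5 × 77.7 / (44.5 + 77.7) ≈ 28.295 days.
Remaining = 2320 × (1/2)^(66.7/28.295) = 2320 × (1/2)^2.3573 ≈ 452.76 μCi.

453 μCi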